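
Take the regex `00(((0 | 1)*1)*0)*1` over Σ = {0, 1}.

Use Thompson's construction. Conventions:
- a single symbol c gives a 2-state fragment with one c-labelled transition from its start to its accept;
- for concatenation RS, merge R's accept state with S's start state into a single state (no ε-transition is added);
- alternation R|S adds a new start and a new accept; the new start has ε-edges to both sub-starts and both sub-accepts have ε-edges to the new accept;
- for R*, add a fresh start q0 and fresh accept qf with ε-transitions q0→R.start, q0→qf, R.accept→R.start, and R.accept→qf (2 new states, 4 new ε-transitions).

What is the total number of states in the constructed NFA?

17

Per subexpression:
Each of the 7 symbol leaves contributes a 2-state fragment.
  0 | 1 = 6 states
  (0 | 1)* = 8 states
  (0 | 1)*1 = 9 states
  ((0 | 1)*1)* = 11 states
  ((0 | 1)*1)*0 = 12 states
  (((0 | 1)*1)*0)* = 14 states
  00(((0 | 1)*1)*0)*1 = 17 states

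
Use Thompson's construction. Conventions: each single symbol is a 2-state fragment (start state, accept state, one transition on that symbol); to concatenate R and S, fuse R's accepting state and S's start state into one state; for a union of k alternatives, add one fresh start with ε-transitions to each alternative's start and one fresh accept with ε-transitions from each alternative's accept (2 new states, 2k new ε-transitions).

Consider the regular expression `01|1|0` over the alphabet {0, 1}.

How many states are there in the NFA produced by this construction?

Building bottom-up:
Each of the 4 symbol leaves contributes a 2-state fragment.
  01 → 3 states
  01|1|0 → 9 states

9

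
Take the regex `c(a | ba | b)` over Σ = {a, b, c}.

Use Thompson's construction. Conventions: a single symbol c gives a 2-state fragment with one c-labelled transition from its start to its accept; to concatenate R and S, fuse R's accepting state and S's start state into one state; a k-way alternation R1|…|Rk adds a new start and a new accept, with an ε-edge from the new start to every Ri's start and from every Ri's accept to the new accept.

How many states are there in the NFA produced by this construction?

10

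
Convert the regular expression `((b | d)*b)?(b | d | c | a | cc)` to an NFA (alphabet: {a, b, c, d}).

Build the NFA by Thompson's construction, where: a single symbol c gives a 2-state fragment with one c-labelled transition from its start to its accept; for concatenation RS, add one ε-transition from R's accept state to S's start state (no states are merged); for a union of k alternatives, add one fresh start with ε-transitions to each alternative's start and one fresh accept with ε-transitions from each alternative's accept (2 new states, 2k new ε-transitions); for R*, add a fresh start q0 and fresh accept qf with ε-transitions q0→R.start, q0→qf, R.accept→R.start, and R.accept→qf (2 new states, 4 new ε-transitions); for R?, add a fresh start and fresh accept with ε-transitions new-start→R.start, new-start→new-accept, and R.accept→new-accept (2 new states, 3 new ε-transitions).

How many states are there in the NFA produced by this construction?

26

Per subexpression:
Each of the 9 symbol leaves contributes a 2-state fragment.
  b | d : 6 states
  (b | d)* : 8 states
  (b | d)*b : 10 states
  ((b | d)*b)? : 12 states
  cc : 4 states
  b | d | c | a | cc : 14 states
  ((b | d)*b)?(b | d | c | a | cc) : 26 states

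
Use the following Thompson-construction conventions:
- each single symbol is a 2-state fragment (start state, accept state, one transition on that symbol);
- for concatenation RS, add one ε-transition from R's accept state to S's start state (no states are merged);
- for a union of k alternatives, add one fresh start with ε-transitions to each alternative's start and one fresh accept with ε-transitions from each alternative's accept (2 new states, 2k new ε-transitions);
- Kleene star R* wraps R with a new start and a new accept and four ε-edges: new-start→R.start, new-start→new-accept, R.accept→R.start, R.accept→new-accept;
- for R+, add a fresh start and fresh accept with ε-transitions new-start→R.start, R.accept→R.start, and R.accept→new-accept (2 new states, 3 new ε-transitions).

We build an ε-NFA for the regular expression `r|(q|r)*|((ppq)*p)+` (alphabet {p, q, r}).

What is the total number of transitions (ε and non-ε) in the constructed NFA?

31

Per subexpression:
Each of the 7 symbol leaves contributes 1 transition (1 symbol, 0 ε).
  q|r — 6 transitions (2 symbol, 4 ε)
  (q|r)* — 10 transitions (2 symbol, 8 ε)
  ppq — 5 transitions (3 symbol, 2 ε)
  (ppq)* — 9 transitions (3 symbol, 6 ε)
  (ppq)*p — 11 transitions (4 symbol, 7 ε)
  ((ppq)*p)+ — 14 transitions (4 symbol, 10 ε)
  r|(q|r)*|((ppq)*p)+ — 31 transitions (7 symbol, 24 ε)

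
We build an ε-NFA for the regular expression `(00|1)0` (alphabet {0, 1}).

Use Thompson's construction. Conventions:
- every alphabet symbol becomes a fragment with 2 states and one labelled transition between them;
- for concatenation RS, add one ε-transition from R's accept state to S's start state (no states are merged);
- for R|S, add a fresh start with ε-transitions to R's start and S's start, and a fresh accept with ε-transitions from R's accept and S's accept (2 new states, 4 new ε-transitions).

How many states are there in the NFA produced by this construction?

10

Per subexpression:
Each of the 4 symbol leaves contributes a 2-state fragment.
  00 → 4 states
  00|1 → 8 states
  (00|1)0 → 10 states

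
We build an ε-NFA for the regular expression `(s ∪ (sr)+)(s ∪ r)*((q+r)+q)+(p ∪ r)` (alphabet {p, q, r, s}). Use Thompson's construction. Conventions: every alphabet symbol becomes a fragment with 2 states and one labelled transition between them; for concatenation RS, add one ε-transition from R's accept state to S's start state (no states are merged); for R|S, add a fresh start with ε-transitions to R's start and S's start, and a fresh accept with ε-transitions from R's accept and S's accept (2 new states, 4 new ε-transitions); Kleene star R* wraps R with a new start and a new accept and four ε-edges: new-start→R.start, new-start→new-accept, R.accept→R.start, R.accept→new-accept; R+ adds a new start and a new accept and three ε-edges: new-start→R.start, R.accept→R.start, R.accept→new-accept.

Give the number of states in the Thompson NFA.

Building bottom-up:
Each of the 10 symbol leaves contributes a 2-state fragment.
  sr : 4 states
  (sr)+ : 6 states
  s ∪ (sr)+ : 10 states
  s ∪ r : 6 states
  (s ∪ r)* : 8 states
  q+ : 4 states
  q+r : 6 states
  (q+r)+ : 8 states
  (q+r)+q : 10 states
  ((q+r)+q)+ : 12 states
  p ∪ r : 6 states
  (s ∪ (sr)+)(s ∪ r)*((q+r)+q)+(p ∪ r) : 36 states

36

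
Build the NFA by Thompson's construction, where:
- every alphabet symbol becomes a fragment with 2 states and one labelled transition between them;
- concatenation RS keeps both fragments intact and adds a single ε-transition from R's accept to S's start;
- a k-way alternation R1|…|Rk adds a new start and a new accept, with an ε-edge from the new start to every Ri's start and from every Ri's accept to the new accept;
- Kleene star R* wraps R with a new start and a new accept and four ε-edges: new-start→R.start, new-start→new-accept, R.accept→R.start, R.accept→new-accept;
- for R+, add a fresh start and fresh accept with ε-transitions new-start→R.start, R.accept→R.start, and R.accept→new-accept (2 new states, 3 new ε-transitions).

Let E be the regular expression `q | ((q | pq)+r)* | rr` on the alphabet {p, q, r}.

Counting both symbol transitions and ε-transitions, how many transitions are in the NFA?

Building bottom-up:
Each of the 7 symbol leaves contributes 1 transition (1 symbol, 0 ε).
  pq → 3 transitions (2 symbol, 1 ε)
  q | pq → 8 transitions (3 symbol, 5 ε)
  (q | pq)+ → 11 transitions (3 symbol, 8 ε)
  (q | pq)+r → 13 transitions (4 symbol, 9 ε)
  ((q | pq)+r)* → 17 transitions (4 symbol, 13 ε)
  rr → 3 transitions (2 symbol, 1 ε)
  q | ((q | pq)+r)* | rr → 27 transitions (7 symbol, 20 ε)

27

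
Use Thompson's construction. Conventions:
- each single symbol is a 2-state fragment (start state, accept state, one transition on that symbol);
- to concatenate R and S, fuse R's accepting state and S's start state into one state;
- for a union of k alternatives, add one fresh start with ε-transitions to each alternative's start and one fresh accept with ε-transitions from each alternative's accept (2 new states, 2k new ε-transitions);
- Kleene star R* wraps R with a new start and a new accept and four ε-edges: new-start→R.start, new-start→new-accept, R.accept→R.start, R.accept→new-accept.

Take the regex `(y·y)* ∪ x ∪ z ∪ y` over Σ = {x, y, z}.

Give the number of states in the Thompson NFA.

Bottom-up over the parse tree:
Each of the 5 symbol leaves contributes a 2-state fragment.
  y·y → 3 states
  (y·y)* → 5 states
  (y·y)* ∪ x ∪ z ∪ y → 13 states

13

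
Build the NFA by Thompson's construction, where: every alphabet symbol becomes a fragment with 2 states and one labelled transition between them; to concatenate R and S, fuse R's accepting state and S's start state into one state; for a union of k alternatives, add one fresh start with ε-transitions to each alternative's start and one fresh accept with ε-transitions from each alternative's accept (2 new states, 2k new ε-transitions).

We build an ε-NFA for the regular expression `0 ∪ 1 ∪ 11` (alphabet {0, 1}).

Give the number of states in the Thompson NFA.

9

Building bottom-up:
Each of the 4 symbol leaves contributes a 2-state fragment.
  11 = 3 states
  0 ∪ 1 ∪ 11 = 9 states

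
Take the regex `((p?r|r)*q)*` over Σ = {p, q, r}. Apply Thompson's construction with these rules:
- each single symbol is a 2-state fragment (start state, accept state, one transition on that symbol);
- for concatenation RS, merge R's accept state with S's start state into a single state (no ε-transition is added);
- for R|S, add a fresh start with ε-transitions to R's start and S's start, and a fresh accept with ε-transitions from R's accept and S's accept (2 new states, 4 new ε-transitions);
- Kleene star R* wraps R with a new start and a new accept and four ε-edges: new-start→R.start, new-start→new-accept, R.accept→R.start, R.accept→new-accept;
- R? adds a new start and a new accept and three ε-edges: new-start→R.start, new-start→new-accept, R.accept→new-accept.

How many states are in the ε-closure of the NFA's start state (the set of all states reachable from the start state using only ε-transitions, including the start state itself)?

9

Let C(F) = |ε-closure(F.start)| within fragment F, and note whether F accepts ε. Symbol fragments have C = 1 and do not accept ε. Then:
  p? : new start has ε-edges to the inner start and to the new accept, so |closure| = 2 + 1 = 3
  p?r : the left operand accepts ε, so the closure extends into the next operand (the shared merged state is already counted); |closure| = 3 + (1−1) = 3
  p?r|r : |closure| = 1 + 3 + 1 = 5 (the new accept is not ε-reachable since no branch accepts ε)
  (p?r|r)* : the star's fresh start ε-reaches both the body's start and the fresh accept: |closure| = 2 + 5 = 7
  (p?r|r)*q : |closure| = 7 + (1−1) = 7 (closure spills across the concat boundary because the left factor accepts ε)
  ((p?r|r)*q)* : the star's fresh start ε-reaches both the body's start and the fresh accept: |closure| = 2 + 7 = 9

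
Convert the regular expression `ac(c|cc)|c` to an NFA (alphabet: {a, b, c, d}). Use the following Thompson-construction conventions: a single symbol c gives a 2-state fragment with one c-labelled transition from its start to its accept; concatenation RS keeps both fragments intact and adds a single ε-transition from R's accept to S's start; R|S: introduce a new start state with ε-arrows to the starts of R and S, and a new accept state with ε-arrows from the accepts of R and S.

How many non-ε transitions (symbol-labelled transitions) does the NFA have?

6

Bottom-up over the parse tree:
Each of the 6 symbol leaves contributes exactly 1 symbol transition.
  cc — 2 symbol transitions
  c|cc — 3 symbol transitions
  ac(c|cc) — 5 symbol transitions
  ac(c|cc)|c — 6 symbol transitions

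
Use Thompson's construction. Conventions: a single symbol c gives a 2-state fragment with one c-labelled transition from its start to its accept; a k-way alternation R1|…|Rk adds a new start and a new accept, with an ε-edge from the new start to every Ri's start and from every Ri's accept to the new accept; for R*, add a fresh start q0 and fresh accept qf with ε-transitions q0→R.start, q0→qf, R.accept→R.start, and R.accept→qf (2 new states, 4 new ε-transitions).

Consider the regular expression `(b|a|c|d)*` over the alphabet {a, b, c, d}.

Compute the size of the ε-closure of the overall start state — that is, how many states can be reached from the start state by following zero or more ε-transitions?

7

Work bottom-up. For each fragment F, track |ε-closure(F.start)| and whether F's accept lies in that closure (i.e. whether F accepts ε). A single-symbol fragment has closure size 1 and does not accept ε.
  b|a|c|d : |ε-closure| = 1 + 1 + 1 + 1 + 1 = 5 (the new accept is not ε-reachable since no branch accepts ε)
  (b|a|c|d)* : new start has ε-edges to the inner start and to the new accept, so |ε-closure| = 2 + 5 = 7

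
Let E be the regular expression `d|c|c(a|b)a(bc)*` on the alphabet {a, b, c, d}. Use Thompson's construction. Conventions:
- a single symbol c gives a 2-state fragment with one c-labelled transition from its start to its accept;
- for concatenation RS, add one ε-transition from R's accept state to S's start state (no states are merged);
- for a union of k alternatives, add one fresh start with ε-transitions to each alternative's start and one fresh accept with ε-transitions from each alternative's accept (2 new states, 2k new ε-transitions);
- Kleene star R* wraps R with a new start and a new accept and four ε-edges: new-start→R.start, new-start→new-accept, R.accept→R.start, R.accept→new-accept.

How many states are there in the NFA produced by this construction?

Per subexpression:
Each of the 8 symbol leaves contributes a 2-state fragment.
  a|b = 6 states
  bc = 4 states
  (bc)* = 6 states
  c(a|b)a(bc)* = 16 states
  d|c|c(a|b)a(bc)* = 22 states

22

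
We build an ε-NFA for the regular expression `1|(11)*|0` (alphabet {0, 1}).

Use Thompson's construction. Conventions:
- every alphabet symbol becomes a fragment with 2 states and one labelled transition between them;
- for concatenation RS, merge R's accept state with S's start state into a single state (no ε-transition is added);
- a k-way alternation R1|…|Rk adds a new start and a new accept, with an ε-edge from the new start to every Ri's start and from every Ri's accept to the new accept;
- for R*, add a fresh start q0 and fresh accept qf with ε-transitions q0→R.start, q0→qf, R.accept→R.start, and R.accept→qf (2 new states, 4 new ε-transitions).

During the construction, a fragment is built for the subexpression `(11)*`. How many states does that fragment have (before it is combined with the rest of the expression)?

5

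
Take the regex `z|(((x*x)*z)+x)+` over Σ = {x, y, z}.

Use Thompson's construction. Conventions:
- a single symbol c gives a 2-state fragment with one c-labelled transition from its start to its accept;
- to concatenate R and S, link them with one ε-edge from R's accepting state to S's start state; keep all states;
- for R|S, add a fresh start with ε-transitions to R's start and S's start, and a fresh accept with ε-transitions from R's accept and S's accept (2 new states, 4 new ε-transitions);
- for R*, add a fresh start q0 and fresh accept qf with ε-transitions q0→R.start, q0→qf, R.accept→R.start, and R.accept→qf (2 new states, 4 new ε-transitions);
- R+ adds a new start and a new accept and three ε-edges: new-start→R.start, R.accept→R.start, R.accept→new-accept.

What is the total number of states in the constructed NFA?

20

Building bottom-up:
Each of the 5 symbol leaves contributes a 2-state fragment.
  x* = 4 states
  x*x = 6 states
  (x*x)* = 8 states
  (x*x)*z = 10 states
  ((x*x)*z)+ = 12 states
  ((x*x)*z)+x = 14 states
  (((x*x)*z)+x)+ = 16 states
  z|(((x*x)*z)+x)+ = 20 states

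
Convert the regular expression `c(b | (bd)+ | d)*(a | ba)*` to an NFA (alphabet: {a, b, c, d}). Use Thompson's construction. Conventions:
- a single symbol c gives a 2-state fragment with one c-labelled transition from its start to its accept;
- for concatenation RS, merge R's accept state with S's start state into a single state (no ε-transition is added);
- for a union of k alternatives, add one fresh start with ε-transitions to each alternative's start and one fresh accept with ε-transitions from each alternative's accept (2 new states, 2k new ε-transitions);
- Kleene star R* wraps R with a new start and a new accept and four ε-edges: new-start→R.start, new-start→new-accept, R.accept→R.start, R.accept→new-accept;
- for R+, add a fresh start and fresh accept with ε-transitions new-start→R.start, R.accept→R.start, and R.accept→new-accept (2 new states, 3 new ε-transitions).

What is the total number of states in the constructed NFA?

22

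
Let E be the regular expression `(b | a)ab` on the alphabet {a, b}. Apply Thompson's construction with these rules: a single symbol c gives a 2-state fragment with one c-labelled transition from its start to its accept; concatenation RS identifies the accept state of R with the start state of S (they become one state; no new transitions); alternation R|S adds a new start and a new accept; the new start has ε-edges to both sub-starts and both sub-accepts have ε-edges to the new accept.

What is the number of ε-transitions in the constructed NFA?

Recursing over subexpressions:
Each of the 4 symbol leaves contributes 0 ε-transitions.
  b | a = 4 ε-transitions
  (b | a)ab = 4 ε-transitions

4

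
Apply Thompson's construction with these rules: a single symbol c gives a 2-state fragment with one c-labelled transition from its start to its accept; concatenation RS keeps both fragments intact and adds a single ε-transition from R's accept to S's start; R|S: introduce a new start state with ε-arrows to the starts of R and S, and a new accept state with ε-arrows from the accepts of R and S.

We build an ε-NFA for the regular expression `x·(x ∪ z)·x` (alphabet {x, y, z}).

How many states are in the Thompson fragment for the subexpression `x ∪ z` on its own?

6

Fragment for `x ∪ z`:
Each of the 2 symbol leaves contributes a 2-state fragment.
  x ∪ z = 6 states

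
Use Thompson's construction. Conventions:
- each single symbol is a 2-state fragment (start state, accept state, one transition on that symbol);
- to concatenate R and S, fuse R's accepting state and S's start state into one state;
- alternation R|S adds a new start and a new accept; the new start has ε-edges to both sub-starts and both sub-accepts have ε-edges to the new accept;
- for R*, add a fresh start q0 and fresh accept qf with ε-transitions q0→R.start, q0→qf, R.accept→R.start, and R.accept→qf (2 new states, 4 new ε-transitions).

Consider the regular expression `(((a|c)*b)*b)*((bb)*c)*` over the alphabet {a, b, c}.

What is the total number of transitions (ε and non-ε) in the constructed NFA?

31

Recursing over subexpressions:
Each of the 7 symbol leaves contributes 1 transition (1 symbol, 0 ε).
  a|c : 6 transitions (2 symbol, 4 ε)
  (a|c)* : 10 transitions (2 symbol, 8 ε)
  (a|c)*b : 11 transitions (3 symbol, 8 ε)
  ((a|c)*b)* : 15 transitions (3 symbol, 12 ε)
  ((a|c)*b)*b : 16 transitions (4 symbol, 12 ε)
  (((a|c)*b)*b)* : 20 transitions (4 symbol, 16 ε)
  bb : 2 transitions (2 symbol, 0 ε)
  (bb)* : 6 transitions (2 symbol, 4 ε)
  (bb)*c : 7 transitions (3 symbol, 4 ε)
  ((bb)*c)* : 11 transitions (3 symbol, 8 ε)
  (((a|c)*b)*b)*((bb)*c)* : 31 transitions (7 symbol, 24 ε)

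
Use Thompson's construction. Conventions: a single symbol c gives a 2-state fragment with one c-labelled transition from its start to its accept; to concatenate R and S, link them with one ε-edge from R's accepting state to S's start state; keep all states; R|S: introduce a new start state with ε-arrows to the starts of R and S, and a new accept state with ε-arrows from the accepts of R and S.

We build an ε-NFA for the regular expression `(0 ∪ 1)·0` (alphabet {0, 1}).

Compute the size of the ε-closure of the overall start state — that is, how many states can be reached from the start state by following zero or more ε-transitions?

3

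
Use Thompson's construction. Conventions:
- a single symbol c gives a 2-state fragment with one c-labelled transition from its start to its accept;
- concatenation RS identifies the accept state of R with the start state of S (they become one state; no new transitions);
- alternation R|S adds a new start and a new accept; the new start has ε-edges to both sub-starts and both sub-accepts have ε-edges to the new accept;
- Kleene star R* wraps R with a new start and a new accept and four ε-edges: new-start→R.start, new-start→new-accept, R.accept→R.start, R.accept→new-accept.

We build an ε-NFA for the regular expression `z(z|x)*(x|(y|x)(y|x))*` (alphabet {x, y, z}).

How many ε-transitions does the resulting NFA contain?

By structural recursion:
Each of the 8 symbol leaves contributes 0 ε-transitions.
  z|x — 4 ε-transitions
  (z|x)* — 8 ε-transitions
  y|x — 4 ε-transitions
  y|x — 4 ε-transitions
  (y|x)(y|x) — 8 ε-transitions
  x|(y|x)(y|x) — 12 ε-transitions
  (x|(y|x)(y|x))* — 16 ε-transitions
  z(z|x)*(x|(y|x)(y|x))* — 24 ε-transitions

24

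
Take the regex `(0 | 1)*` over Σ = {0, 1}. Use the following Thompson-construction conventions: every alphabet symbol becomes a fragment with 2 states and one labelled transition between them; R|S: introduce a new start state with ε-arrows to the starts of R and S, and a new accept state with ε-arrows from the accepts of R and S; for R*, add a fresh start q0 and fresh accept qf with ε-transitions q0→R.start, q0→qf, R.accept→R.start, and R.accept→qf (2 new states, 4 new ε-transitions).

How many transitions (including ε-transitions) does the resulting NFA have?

Bottom-up over the parse tree:
Each of the 2 symbol leaves contributes 1 transition (1 symbol, 0 ε).
  0 | 1 : 6 transitions (2 symbol, 4 ε)
  (0 | 1)* : 10 transitions (2 symbol, 8 ε)

10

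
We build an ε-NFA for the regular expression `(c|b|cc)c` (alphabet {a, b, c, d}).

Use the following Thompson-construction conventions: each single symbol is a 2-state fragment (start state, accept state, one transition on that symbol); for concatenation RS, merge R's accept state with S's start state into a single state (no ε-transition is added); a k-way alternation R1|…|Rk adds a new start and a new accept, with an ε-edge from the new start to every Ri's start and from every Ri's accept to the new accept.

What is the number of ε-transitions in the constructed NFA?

Recursing over subexpressions:
Each of the 5 symbol leaves contributes 0 ε-transitions.
  cc → 0 ε-transitions
  c|b|cc → 6 ε-transitions
  (c|b|cc)c → 6 ε-transitions

6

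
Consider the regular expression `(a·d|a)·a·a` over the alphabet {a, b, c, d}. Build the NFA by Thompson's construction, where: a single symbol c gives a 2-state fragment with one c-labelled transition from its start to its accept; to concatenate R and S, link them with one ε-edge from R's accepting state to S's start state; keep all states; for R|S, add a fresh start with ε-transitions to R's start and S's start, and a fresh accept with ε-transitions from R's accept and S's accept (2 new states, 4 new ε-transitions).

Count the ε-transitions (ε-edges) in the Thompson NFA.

Building bottom-up:
Each of the 5 symbol leaves contributes 0 ε-transitions.
  a·d — 1 ε-transition
  a·d|a — 5 ε-transitions
  (a·d|a)·a·a — 7 ε-transitions

7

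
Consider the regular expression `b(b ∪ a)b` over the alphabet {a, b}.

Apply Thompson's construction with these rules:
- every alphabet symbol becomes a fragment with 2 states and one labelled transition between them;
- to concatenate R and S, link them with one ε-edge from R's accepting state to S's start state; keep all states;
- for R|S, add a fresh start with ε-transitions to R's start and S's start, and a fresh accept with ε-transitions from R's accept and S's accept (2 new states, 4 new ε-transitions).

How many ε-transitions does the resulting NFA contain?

6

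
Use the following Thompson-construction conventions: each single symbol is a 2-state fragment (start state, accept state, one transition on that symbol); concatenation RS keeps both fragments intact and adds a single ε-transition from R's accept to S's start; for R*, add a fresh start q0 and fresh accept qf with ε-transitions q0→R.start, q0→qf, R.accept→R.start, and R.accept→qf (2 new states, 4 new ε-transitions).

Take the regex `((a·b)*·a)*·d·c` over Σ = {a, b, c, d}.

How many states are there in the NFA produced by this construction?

14

Building bottom-up:
Each of the 5 symbol leaves contributes a 2-state fragment.
  a·b = 4 states
  (a·b)* = 6 states
  (a·b)*·a = 8 states
  ((a·b)*·a)* = 10 states
  ((a·b)*·a)*·d·c = 14 states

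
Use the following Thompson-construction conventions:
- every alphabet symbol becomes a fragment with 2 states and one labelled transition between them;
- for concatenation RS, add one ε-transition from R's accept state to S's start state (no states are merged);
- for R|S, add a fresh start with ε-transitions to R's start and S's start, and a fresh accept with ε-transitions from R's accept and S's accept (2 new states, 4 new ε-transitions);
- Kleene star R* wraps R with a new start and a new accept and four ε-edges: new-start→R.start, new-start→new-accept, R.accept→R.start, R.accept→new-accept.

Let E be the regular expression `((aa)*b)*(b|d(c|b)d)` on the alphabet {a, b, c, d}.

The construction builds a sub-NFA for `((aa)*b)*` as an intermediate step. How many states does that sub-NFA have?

Fragment for `((aa)*b)*`:
Each of the 3 symbol leaves contributes a 2-state fragment.
  aa → 4 states
  (aa)* → 6 states
  (aa)*b → 8 states
  ((aa)*b)* → 10 states

10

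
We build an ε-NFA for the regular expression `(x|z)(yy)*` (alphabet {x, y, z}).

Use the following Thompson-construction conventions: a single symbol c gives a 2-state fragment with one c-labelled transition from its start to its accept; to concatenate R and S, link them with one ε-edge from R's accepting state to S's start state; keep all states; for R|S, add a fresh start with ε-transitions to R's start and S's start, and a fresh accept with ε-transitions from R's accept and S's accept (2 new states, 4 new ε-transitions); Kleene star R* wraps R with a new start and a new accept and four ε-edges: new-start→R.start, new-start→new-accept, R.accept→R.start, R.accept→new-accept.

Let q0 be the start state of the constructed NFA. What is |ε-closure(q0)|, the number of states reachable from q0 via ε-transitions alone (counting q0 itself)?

3

Compute the ε-closure size of each fragment's start state recursively; a symbol fragment's start has no outgoing ε-edge, so its closure is just itself (size 1).
  x|z : |closure| = 1 + 1 + 1 = 3 (the new accept is not ε-reachable since no branch accepts ε)
  yy : same as the first factor's closure: |closure| = 1
  (yy)* : new start has ε-edges to the inner start and to the new accept, so |closure| = 2 + 1 = 3
  (x|z)(yy)* : |closure| equals the left operand's closure size = 3 (its accept is not ε-reachable, so the closure stops there)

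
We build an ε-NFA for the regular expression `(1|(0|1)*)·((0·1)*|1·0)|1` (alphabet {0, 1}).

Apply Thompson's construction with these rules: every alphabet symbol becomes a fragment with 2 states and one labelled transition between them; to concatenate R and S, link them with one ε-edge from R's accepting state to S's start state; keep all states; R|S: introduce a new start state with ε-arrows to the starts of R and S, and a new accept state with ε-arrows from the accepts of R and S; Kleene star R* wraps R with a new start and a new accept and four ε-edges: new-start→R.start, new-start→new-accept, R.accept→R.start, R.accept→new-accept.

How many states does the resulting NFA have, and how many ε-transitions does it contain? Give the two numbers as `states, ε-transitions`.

Per subexpression:
Each of the 8 symbol leaves contributes 2 states and 0 ε-transitions.
  0|1 → 6 states, 4 ε-transitions
  (0|1)* → 8 states, 8 ε-transitions
  1|(0|1)* → 12 states, 12 ε-transitions
  0·1 → 4 states, 1 ε-transition
  (0·1)* → 6 states, 5 ε-transitions
  1·0 → 4 states, 1 ε-transition
  (0·1)*|1·0 → 12 states, 10 ε-transitions
  (1|(0|1)*)·((0·1)*|1·0) → 24 states, 23 ε-transitions
  (1|(0|1)*)·((0·1)*|1·0)|1 → 28 states, 27 ε-transitions

28, 27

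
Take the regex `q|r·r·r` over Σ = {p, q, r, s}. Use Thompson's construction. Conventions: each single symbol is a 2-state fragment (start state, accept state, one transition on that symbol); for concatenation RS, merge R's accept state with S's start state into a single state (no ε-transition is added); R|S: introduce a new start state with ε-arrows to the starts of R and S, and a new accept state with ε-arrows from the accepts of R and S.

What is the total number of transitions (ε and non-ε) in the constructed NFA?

By structural recursion:
Each of the 4 symbol leaves contributes 1 transition (1 symbol, 0 ε).
  r·r·r → 3 transitions (3 symbol, 0 ε)
  q|r·r·r → 8 transitions (4 symbol, 4 ε)

8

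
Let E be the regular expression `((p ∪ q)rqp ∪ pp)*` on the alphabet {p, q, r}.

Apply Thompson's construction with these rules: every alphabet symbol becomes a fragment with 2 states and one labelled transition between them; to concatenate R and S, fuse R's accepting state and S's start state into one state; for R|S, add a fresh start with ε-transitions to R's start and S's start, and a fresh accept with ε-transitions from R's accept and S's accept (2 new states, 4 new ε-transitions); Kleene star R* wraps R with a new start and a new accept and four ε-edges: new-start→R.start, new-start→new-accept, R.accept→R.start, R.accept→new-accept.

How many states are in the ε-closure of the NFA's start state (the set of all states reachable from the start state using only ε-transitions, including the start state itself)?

Work bottom-up. For each fragment F, track |ε-closure(F.start)| and whether F's accept lies in that closure (i.e. whether F accepts ε). A single-symbol fragment has closure size 1 and does not accept ε.
  p ∪ q : new start ε-reaches every alternative's start; none of them accept ε, so the new accept is not reached: |closure| = 1 + 1 + 1 = 3
  (p ∪ q)rqp : same as the first factor's closure: |closure| = 3
  pp : |closure| equals the left operand's closure size = 1 (its accept is not ε-reachable, so the closure stops there)
  (p ∪ q)rqp ∪ pp : |closure| = 1 + 3 + 1 = 5 (the new accept is not ε-reachable since no branch accepts ε)
  ((p ∪ q)rqp ∪ pp)* : |closure| = 1 (new start) + 5 (body) + 1 (new accept) = 7

7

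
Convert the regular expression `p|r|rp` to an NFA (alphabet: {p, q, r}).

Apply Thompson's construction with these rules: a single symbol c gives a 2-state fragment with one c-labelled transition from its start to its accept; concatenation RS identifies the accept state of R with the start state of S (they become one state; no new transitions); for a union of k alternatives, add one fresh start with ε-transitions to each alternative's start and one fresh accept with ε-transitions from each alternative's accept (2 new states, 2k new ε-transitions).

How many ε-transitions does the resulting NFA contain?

6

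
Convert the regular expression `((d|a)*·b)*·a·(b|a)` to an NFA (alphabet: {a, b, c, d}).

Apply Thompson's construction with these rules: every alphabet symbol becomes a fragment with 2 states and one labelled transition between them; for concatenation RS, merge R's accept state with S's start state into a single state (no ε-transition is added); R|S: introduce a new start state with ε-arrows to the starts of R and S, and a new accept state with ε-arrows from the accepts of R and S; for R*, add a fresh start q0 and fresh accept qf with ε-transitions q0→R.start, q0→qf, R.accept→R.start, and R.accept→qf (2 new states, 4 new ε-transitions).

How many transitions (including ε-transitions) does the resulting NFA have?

22

By structural recursion:
Each of the 6 symbol leaves contributes 1 transition (1 symbol, 0 ε).
  d|a → 6 transitions (2 symbol, 4 ε)
  (d|a)* → 10 transitions (2 symbol, 8 ε)
  (d|a)*·b → 11 transitions (3 symbol, 8 ε)
  ((d|a)*·b)* → 15 transitions (3 symbol, 12 ε)
  b|a → 6 transitions (2 symbol, 4 ε)
  ((d|a)*·b)*·a·(b|a) → 22 transitions (6 symbol, 16 ε)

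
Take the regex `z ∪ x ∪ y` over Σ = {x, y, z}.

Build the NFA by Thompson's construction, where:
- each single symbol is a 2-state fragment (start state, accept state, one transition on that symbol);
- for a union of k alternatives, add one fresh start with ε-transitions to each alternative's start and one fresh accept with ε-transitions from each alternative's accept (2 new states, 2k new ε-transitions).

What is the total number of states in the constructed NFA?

8

Recursing over subexpressions:
Each of the 3 symbol leaves contributes a 2-state fragment.
  z ∪ x ∪ y : 8 states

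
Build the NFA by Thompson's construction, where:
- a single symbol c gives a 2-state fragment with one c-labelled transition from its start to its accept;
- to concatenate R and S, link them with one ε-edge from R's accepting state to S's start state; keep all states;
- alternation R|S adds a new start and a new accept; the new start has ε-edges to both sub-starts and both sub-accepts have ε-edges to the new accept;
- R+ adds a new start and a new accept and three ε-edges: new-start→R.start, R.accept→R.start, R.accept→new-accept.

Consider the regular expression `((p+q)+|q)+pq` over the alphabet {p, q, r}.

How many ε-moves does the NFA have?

Recursing over subexpressions:
Each of the 5 symbol leaves contributes 0 ε-transitions.
  p+ = 3 ε-transitions
  p+q = 4 ε-transitions
  (p+q)+ = 7 ε-transitions
  (p+q)+|q = 11 ε-transitions
  ((p+q)+|q)+ = 14 ε-transitions
  ((p+q)+|q)+pq = 16 ε-transitions

16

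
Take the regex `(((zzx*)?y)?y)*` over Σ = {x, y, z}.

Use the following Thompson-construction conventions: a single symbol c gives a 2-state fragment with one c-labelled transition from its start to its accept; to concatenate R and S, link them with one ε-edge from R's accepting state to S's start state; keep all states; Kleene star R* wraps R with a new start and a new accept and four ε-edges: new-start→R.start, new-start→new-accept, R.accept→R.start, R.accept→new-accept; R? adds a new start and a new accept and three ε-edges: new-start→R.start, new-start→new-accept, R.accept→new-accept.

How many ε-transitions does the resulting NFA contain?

By structural recursion:
Each of the 5 symbol leaves contributes 0 ε-transitions.
  x* — 4 ε-transitions
  zzx* — 6 ε-transitions
  (zzx*)? — 9 ε-transitions
  (zzx*)?y — 10 ε-transitions
  ((zzx*)?y)? — 13 ε-transitions
  ((zzx*)?y)?y — 14 ε-transitions
  (((zzx*)?y)?y)* — 18 ε-transitions

18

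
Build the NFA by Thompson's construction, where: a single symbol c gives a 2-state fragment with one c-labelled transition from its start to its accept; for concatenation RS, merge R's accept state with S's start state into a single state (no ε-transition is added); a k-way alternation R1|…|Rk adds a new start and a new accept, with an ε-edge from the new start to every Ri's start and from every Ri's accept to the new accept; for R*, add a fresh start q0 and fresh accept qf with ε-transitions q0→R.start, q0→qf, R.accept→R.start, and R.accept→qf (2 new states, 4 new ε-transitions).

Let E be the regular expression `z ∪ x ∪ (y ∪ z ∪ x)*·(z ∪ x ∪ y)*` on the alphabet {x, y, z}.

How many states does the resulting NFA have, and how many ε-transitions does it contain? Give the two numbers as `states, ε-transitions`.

25, 26

By structural recursion:
Each of the 8 symbol leaves contributes 2 states and 0 ε-transitions.
  y ∪ z ∪ x = 8 states, 6 ε-transitions
  (y ∪ z ∪ x)* = 10 states, 10 ε-transitions
  z ∪ x ∪ y = 8 states, 6 ε-transitions
  (z ∪ x ∪ y)* = 10 states, 10 ε-transitions
  (y ∪ z ∪ x)*·(z ∪ x ∪ y)* = 19 states, 20 ε-transitions
  z ∪ x ∪ (y ∪ z ∪ x)*·(z ∪ x ∪ y)* = 25 states, 26 ε-transitions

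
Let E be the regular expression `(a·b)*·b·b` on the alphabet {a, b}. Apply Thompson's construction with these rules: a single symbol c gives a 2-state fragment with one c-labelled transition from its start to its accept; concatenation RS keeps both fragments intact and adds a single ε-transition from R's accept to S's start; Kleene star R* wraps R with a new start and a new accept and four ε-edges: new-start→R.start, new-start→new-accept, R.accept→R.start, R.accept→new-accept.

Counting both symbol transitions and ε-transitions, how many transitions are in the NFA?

11

Bottom-up over the parse tree:
Each of the 4 symbol leaves contributes 1 transition (1 symbol, 0 ε).
  a·b = 3 transitions (2 symbol, 1 ε)
  (a·b)* = 7 transitions (2 symbol, 5 ε)
  (a·b)*·b·b = 11 transitions (4 symbol, 7 ε)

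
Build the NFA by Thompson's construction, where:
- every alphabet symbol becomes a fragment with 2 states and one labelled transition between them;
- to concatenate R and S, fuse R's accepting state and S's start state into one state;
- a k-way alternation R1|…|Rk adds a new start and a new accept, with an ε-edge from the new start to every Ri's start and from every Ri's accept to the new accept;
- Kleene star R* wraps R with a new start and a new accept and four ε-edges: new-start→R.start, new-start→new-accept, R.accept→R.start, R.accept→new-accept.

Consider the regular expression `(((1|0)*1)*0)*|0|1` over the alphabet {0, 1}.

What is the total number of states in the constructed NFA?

20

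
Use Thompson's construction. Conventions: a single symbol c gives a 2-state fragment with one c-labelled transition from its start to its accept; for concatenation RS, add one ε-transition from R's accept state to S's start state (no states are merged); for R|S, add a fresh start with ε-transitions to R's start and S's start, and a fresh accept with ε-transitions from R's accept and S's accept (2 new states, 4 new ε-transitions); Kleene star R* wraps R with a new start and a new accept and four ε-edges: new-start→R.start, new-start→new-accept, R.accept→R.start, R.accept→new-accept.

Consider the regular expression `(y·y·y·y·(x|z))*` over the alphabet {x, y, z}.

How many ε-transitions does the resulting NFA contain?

12

Per subexpression:
Each of the 6 symbol leaves contributes 0 ε-transitions.
  x|z = 4 ε-transitions
  y·y·y·y·(x|z) = 8 ε-transitions
  (y·y·y·y·(x|z))* = 12 ε-transitions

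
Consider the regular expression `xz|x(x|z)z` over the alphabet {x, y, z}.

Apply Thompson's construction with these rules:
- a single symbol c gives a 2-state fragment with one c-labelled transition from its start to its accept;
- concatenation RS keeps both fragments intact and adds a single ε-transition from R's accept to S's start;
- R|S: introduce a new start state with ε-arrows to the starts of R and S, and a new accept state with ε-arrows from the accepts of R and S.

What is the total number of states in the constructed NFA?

Per subexpression:
Each of the 6 symbol leaves contributes a 2-state fragment.
  xz : 4 states
  x|z : 6 states
  x(x|z)z : 10 states
  xz|x(x|z)z : 16 states

16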